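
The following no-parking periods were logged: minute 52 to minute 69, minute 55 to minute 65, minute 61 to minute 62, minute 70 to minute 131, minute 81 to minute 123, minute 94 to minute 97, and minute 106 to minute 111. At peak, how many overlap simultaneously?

3

Sweep endpoints in order; track running count of active intervals.
Peak of 3 reached at minute 61.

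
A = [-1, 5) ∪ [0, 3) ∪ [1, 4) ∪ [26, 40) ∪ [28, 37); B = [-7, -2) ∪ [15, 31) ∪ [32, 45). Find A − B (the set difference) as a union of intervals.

[-1, 5) ∪ [31, 32)

Merge the first list: [-1, 5), [26, 40).
[-1, 5) is untouched.
[26, 40) with B removed leaves [31, 32).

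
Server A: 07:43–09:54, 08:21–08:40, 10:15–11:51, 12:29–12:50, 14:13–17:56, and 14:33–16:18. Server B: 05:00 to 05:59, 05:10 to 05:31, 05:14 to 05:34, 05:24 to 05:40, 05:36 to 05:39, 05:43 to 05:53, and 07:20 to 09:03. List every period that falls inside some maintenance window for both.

07:43-09:03

First set merges to 07:43-09:54, 10:15-11:51, 12:29-12:50, 14:13-17:56.
Second set merges to 05:00-05:59, 07:20-09:03.
07:43-09:54 ∩ B → 07:43-09:03.
10:15-11:51 meets no B interval.
12:29-12:50 meets no B interval.
14:13-17:56 meets no B interval.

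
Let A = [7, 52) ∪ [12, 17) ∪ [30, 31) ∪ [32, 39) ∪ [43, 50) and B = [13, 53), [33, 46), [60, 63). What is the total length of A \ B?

6

First set merges to [7, 52).
Second set merges to [13, 53), [60, 63).
A \ B = [7, 13).
Total: 6.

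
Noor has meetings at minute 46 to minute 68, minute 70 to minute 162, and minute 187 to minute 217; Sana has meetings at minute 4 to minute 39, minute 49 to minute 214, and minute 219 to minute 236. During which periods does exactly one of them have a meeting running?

A but not B: minute 46 to minute 49, minute 214 to minute 217.
B but not A: minute 4 to minute 39, minute 68 to minute 70, minute 162 to minute 187, minute 219 to minute 236.
Combining gives A △ B.

minute 4 to minute 39, minute 46 to minute 49, minute 68 to minute 70, minute 162 to minute 187, minute 214 to minute 217, minute 219 to minute 236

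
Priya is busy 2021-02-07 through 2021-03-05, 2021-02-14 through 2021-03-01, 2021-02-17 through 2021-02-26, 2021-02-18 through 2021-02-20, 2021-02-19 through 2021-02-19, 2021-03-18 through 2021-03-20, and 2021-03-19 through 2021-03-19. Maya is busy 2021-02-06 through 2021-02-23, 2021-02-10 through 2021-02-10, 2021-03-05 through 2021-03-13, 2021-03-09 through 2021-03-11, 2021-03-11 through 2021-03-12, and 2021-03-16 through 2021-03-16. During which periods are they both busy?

2021-02-07 through 2021-02-23, 2021-03-05 through 2021-03-05

First set merges to 2021-02-07 through 2021-03-05, 2021-03-18 through 2021-03-20.
Second set merges to 2021-02-06 through 2021-02-23, 2021-03-05 through 2021-03-13, 2021-03-16 through 2021-03-16.
2021-02-07 through 2021-03-05 overlaps B on 2021-02-07 through 2021-02-23, 2021-03-05 through 2021-03-05.
2021-03-18 through 2021-03-20 falls entirely outside B.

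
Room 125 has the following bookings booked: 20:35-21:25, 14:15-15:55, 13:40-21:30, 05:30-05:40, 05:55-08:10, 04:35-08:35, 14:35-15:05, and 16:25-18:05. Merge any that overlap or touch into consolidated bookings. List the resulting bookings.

04:35-08:35, 13:40-21:30

Sort by start: 04:35-08:35, 05:30-05:40, 05:55-08:10, 13:40-21:30, 14:15-15:55, 14:35-15:05, 16:25-18:05, 20:35-21:25.
05:30-05:40 overlaps/touches 04:35-08:35 → extend to 04:35-08:35.
05:55-08:10 overlaps/touches 04:35-08:35 → extend to 04:35-08:35.
13:40-21:30 is disjoint → start new block.
14:15-15:55 overlaps/touches 13:40-21:30 → extend to 13:40-21:30.
14:35-15:05 overlaps/touches 13:40-21:30 → extend to 13:40-21:30.
16:25-18:05 overlaps/touches 13:40-21:30 → extend to 13:40-21:30.
20:35-21:25 overlaps/touches 13:40-21:30 → extend to 13:40-21:30.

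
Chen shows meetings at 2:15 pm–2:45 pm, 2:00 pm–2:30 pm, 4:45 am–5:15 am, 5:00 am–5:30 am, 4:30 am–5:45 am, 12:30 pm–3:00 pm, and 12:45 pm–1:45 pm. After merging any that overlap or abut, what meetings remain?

Sort by start: 4:30 am–5:45 am, 4:45 am–5:15 am, 5:00 am–5:30 am, 12:30 pm–3:00 pm, 12:45 pm–1:45 pm, 2:00 pm–2:30 pm, 2:15 pm–2:45 pm.
4:45 am–5:15 am overlaps/touches 4:30 am–5:45 am → extend to 4:30 am–5:45 am.
5:00 am–5:30 am overlaps/touches 4:30 am–5:45 am → extend to 4:30 am–5:45 am.
12:30 pm–3:00 pm is disjoint → start new block.
12:45 pm–1:45 pm overlaps/touches 12:30 pm–3:00 pm → extend to 12:30 pm–3:00 pm.
2:00 pm–2:30 pm overlaps/touches 12:30 pm–3:00 pm → extend to 12:30 pm–3:00 pm.
2:15 pm–2:45 pm overlaps/touches 12:30 pm–3:00 pm → extend to 12:30 pm–3:00 pm.

4:30 am–5:45 am, 12:30 pm–3:00 pm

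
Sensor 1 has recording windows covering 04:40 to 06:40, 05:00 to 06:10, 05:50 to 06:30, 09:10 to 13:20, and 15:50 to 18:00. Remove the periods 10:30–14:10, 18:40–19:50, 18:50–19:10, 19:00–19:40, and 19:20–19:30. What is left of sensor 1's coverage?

04:40–06:40, 09:10–10:30, 15:50–18:00

A, merged: 04:40–06:40, 09:10–13:20, 15:50–18:00.
B, merged: 10:30–14:10, 18:40–19:50.
04:40–06:40 is untouched.
09:10–13:20 with B removed leaves 09:10–10:30.
15:50–18:00 is untouched.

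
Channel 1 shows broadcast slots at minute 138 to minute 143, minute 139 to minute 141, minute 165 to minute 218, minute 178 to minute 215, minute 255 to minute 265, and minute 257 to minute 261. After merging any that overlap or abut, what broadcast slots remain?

minute 139 to minute 141 overlaps/touches minute 138 to minute 143 → extend to minute 138 to minute 143.
minute 165 to minute 218 is disjoint → start new block.
minute 178 to minute 215 overlaps/touches minute 165 to minute 218 → extend to minute 165 to minute 218.
minute 255 to minute 265 is disjoint → start new block.
minute 257 to minute 261 overlaps/touches minute 255 to minute 265 → extend to minute 255 to minute 265.

minute 138 to minute 143, minute 165 to minute 218, minute 255 to minute 265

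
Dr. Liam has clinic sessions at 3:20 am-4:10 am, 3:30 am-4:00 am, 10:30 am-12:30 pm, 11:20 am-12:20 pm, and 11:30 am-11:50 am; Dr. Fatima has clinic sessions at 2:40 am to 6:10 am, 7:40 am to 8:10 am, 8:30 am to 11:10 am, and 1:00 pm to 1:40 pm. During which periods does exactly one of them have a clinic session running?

A, merged: 3:20 am-4:10 am, 10:30 am-12:30 pm.
A but not B: 11:10 am-12:30 pm.
B but not A: 2:40 am-3:20 am, 4:10 am-6:10 am, 7:40 am-8:10 am, 8:30 am-10:30 am, 1:00 pm-1:40 pm.
Combining gives A △ B.

2:40 am-3:20 am, 4:10 am-6:10 am, 7:40 am-8:10 am, 8:30 am-10:30 am, 11:10 am-12:30 pm, 1:00 pm-1:40 pm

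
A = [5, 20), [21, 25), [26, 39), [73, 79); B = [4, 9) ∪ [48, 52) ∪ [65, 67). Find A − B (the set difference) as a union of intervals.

[5, 20) with B removed leaves [9, 20).
[21, 25) is untouched.
[26, 39) is untouched.
[73, 79) is untouched.

[9, 20) ∪ [21, 25) ∪ [26, 39) ∪ [73, 79)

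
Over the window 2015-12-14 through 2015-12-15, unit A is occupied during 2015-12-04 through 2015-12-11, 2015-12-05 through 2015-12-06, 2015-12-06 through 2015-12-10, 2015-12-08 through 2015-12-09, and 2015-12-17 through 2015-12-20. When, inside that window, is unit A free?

After merging, the occupied span is 2015-12-04 through 2015-12-11, 2015-12-17 through 2015-12-20.
Uncovered inside 2015-12-14 through 2015-12-15: 2015-12-14 through 2015-12-15.

2015-12-14 through 2015-12-15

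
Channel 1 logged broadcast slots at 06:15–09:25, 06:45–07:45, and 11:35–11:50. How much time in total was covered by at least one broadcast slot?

3 h 25 min

Merged: 06:15–09:25, 11:35–11:50.
Lengths: 3 h 10 min + 15 min = 3 h 25 min.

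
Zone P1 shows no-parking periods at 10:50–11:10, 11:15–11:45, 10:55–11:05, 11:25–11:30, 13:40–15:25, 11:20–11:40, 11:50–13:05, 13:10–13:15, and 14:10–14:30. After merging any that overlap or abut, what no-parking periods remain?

10:50–11:10, 11:15–11:45, 11:50–13:05, 13:10–13:15, 13:40–15:25

Sort by start: 10:50–11:10, 10:55–11:05, 11:15–11:45, 11:20–11:40, 11:25–11:30, 11:50–13:05, 13:10–13:15, 13:40–15:25, 14:10–14:30.
10:55–11:05 overlaps/touches 10:50–11:10 → extend to 10:50–11:10.
11:15–11:45 is disjoint → start new block.
11:20–11:40 overlaps/touches 11:15–11:45 → extend to 11:15–11:45.
11:25–11:30 overlaps/touches 11:15–11:45 → extend to 11:15–11:45.
11:50–13:05 is disjoint → start new block.
13:10–13:15 is disjoint → start new block.
13:40–15:25 is disjoint → start new block.
14:10–14:30 overlaps/touches 13:40–15:25 → extend to 13:40–15:25.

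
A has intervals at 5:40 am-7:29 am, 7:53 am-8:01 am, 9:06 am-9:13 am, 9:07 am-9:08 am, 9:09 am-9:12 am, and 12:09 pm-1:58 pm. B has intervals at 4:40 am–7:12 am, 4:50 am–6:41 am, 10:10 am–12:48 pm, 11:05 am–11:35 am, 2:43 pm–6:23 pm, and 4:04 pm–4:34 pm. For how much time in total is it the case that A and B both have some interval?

2 h 11 min

First set merges to 5:40 am–7:29 am, 7:53 am–8:01 am, 9:06 am–9:13 am, 12:09 pm–1:58 pm.
Second set merges to 4:40 am–7:12 am, 10:10 am–12:48 pm, 2:43 pm–6:23 pm.
A ∩ B = 5:40 am–7:12 am, 12:09 pm–12:48 pm.
Total: 1 h 32 min + 39 min = 2 h 11 min.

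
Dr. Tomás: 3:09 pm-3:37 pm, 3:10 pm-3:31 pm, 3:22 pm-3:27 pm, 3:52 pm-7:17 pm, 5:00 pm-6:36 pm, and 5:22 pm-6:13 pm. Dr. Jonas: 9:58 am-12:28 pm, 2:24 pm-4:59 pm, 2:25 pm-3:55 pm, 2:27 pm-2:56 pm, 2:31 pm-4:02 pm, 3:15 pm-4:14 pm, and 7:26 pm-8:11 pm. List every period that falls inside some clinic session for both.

3:09 pm–3:37 pm, 3:52 pm–4:59 pm

A, merged: 3:09 pm–3:37 pm, 3:52 pm–7:17 pm.
B, merged: 9:58 am–12:28 pm, 2:24 pm–4:59 pm, 7:26 pm–8:11 pm.
3:09 pm–3:37 pm ∩ B → 3:09 pm–3:37 pm.
3:52 pm–7:17 pm ∩ B → 3:52 pm–4:59 pm.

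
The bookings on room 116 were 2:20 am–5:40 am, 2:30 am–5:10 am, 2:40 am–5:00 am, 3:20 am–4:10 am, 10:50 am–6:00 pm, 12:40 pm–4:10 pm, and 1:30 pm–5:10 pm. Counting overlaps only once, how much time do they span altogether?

Merged: 2:20 am–5:40 am, 10:50 am–6:00 pm.
Lengths: 3 h 20 min + 7 h 10 min = 10 h 30 min.

10 h 30 min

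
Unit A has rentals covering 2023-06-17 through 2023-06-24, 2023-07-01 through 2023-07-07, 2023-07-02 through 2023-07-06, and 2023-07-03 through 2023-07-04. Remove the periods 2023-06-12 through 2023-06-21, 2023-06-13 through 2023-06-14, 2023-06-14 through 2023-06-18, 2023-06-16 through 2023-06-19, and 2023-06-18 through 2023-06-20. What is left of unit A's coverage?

2023-06-22 through 2023-06-24, 2023-07-01 through 2023-07-07

First set merges to 2023-06-17 through 2023-06-24, 2023-07-01 through 2023-07-07.
Second set merges to 2023-06-12 through 2023-06-21.
2023-06-17 through 2023-06-24 with B removed leaves 2023-06-22 through 2023-06-24.
2023-07-01 through 2023-07-07 is untouched.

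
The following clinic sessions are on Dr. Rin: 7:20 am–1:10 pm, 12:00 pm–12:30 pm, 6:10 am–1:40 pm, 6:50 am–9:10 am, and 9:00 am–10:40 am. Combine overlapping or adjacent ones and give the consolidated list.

Sort by start: 6:10 am-1:40 pm, 6:50 am-9:10 am, 7:20 am-1:10 pm, 9:00 am-10:40 am, 12:00 pm-12:30 pm.
6:50 am-9:10 am overlaps/touches 6:10 am-1:40 pm → extend to 6:10 am-1:40 pm.
7:20 am-1:10 pm overlaps/touches 6:10 am-1:40 pm → extend to 6:10 am-1:40 pm.
9:00 am-10:40 am overlaps/touches 6:10 am-1:40 pm → extend to 6:10 am-1:40 pm.
12:00 pm-12:30 pm overlaps/touches 6:10 am-1:40 pm → extend to 6:10 am-1:40 pm.

6:10 am-1:40 pm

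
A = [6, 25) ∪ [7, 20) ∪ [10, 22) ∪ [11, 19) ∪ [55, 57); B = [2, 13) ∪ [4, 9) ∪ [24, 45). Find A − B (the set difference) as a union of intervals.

[13, 24) ∪ [55, 57)

A, merged: [6, 25), [55, 57).
B, merged: [2, 13), [24, 45).
[6, 25) with B removed leaves [13, 24).
[55, 57) is untouched.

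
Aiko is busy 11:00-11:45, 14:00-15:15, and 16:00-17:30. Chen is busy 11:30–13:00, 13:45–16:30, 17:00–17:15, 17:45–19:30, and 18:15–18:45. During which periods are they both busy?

11:30–11:45, 14:00–15:15, 16:00–16:30, 17:00–17:15

Second set merges to 11:30–13:00, 13:45–16:30, 17:00–17:15, 17:45–19:30.
11:00–11:45 overlaps B on 11:30–11:45.
14:00–15:15 overlaps B on 14:00–15:15.
16:00–17:30 overlaps B on 16:00–16:30, 17:00–17:15.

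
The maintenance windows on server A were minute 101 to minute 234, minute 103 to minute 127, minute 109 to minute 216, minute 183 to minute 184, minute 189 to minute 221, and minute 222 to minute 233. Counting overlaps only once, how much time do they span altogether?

133 minutes

Merged: minute 101 to minute 234.
Length: 133 minutes.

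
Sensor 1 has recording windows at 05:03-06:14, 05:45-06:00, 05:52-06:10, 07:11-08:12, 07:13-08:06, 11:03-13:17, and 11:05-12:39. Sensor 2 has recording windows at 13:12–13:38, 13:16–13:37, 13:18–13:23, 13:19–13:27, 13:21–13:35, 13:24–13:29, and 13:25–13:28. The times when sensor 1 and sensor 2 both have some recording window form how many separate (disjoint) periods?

1

A, merged: 05:03–06:14, 07:11–08:12, 11:03–13:17.
B, merged: 13:12–13:38.
A ∩ B = 13:12–13:17.
That is 1 disjoint piece.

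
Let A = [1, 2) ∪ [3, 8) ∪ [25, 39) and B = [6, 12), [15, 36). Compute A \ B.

[1, 2): no B overlap → unchanged.
[3, 8) minus B → [3, 6).
[25, 39) minus B → [36, 39).

[1, 2) ∪ [3, 6) ∪ [36, 39)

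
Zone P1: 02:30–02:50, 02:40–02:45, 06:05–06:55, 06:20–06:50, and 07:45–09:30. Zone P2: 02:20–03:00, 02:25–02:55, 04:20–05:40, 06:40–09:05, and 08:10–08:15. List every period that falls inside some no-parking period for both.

02:30–02:50, 06:40–06:55, 07:45–09:05

A, merged: 02:30–02:50, 06:05–06:55, 07:45–09:30.
B, merged: 02:20–03:00, 04:20–05:40, 06:40–09:05.
02:30–02:50 meets the second set on 02:30–02:50.
06:05–06:55 meets the second set on 06:40–06:55.
07:45–09:30 meets the second set on 07:45–09:05.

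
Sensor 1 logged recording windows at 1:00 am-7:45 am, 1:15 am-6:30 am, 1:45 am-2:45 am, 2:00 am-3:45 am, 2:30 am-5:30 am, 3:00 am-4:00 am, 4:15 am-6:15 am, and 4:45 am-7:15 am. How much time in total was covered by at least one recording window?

Merged: 1:00 am–7:45 am.
Length: 6 h 45 min.

6 h 45 min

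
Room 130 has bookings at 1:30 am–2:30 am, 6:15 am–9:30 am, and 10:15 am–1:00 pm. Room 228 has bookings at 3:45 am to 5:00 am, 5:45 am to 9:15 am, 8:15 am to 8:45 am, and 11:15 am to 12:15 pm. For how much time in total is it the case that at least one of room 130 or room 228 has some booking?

8 h 45 min

Second set merges to 3:45 am–5:00 am, 5:45 am–9:15 am, 11:15 am–12:15 pm.
A ∪ B = 1:30 am–2:30 am, 3:45 am–5:00 am, 5:45 am–9:30 am, 10:15 am–1:00 pm.
Total: 1 h + 1 h 15 min + 3 h 45 min + 2 h 45 min = 8 h 45 min.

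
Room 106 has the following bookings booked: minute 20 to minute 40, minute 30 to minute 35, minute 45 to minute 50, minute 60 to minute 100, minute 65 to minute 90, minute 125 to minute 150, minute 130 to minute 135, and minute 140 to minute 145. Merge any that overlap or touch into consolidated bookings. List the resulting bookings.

minute 20 to minute 40, minute 45 to minute 50, minute 60 to minute 100, minute 125 to minute 150

minute 30 to minute 35 overlaps/touches minute 20 to minute 40 → extend to minute 20 to minute 40.
minute 45 to minute 50 is disjoint → start new block.
minute 60 to minute 100 is disjoint → start new block.
minute 65 to minute 90 overlaps/touches minute 60 to minute 100 → extend to minute 60 to minute 100.
minute 125 to minute 150 is disjoint → start new block.
minute 130 to minute 135 overlaps/touches minute 125 to minute 150 → extend to minute 125 to minute 150.
minute 140 to minute 145 overlaps/touches minute 125 to minute 150 → extend to minute 125 to minute 150.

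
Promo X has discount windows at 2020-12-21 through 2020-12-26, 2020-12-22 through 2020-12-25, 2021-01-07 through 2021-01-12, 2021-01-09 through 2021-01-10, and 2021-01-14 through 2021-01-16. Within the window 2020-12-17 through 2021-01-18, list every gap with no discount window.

Covered (merged): 2020-12-21 through 2020-12-26, 2021-01-07 through 2021-01-12, 2021-01-14 through 2021-01-16.
Gaps within 2020-12-17 through 2021-01-18: 2020-12-17 through 2020-12-20, 2020-12-27 through 2021-01-06, 2021-01-13 through 2021-01-13, 2021-01-17 through 2021-01-18.

2020-12-17 through 2020-12-20, 2020-12-27 through 2021-01-06, 2021-01-13 through 2021-01-13, 2021-01-17 through 2021-01-18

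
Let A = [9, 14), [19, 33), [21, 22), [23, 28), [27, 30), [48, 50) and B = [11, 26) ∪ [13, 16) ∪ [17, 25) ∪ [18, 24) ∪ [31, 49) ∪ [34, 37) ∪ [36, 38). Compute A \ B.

A, merged: [9, 14), [19, 33), [48, 50).
B, merged: [11, 26), [31, 49).
[9, 14) with B removed leaves [9, 11).
[19, 33) with B removed leaves [26, 31).
[48, 50) with B removed leaves [49, 50).

[9, 11) ∪ [26, 31) ∪ [49, 50)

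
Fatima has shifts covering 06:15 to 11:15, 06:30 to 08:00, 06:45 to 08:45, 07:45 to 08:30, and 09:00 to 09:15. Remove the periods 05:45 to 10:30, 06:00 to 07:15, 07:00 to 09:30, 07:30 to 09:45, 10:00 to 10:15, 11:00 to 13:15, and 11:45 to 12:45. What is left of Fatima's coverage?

10:30–11:00

First set merges to 06:15–11:15.
Second set merges to 05:45–10:30, 11:00–13:15.
06:15–11:15 with B removed leaves 10:30–11:00.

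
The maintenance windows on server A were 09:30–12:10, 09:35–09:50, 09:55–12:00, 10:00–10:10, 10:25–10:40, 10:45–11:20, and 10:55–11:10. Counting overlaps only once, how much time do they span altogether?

Merged: 09:30-12:10.
Length: 2 h 40 min.

2 h 40 min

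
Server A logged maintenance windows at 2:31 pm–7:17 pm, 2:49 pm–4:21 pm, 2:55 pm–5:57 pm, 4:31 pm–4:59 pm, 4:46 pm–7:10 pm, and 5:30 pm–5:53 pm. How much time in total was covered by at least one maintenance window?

4 h 46 min

Merged: 2:31 pm–7:17 pm.
Length: 4 h 46 min.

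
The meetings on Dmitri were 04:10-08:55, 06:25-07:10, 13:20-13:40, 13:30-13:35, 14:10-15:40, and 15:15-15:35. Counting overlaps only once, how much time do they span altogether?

Merged: 04:10–08:55, 13:20–13:40, 14:10–15:40.
Lengths: 4 h 45 min + 20 min + 1 h 30 min = 6 h 35 min.

6 h 35 min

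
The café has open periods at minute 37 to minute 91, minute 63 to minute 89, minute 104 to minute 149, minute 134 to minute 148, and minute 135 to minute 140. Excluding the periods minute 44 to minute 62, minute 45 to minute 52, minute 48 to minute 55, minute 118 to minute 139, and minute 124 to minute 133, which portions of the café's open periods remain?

minute 37 to minute 44, minute 62 to minute 91, minute 104 to minute 118, minute 139 to minute 149

First set merges to minute 37 to minute 91, minute 104 to minute 149.
Second set merges to minute 44 to minute 62, minute 118 to minute 139.
minute 37 to minute 91 with B removed leaves minute 37 to minute 44, minute 62 to minute 91.
minute 104 to minute 149 with B removed leaves minute 104 to minute 118, minute 139 to minute 149.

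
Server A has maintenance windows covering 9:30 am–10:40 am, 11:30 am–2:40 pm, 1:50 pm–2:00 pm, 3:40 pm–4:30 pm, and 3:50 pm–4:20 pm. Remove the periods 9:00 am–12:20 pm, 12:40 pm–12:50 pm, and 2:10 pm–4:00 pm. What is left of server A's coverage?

First set merges to 9:30 am-10:40 am, 11:30 am-2:40 pm, 3:40 pm-4:30 pm.
9:30 am-10:40 am: fully covered by B → removed.
11:30 am-2:40 pm minus B → 12:20 pm-12:40 pm, 12:50 pm-2:10 pm.
3:40 pm-4:30 pm minus B → 4:00 pm-4:30 pm.

12:20 pm-12:40 pm, 12:50 pm-2:10 pm, 4:00 pm-4:30 pm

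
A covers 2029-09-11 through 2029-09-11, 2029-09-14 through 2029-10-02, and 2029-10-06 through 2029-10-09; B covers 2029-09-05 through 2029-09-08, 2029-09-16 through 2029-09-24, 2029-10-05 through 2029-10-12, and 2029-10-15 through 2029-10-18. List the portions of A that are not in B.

2029-09-11 through 2029-09-11: no B overlap → unchanged.
2029-09-14 through 2029-10-02 minus B → 2029-09-14 through 2029-09-15, 2029-09-25 through 2029-10-02.
2029-10-06 through 2029-10-09: fully covered by B → removed.

2029-09-11 through 2029-09-11, 2029-09-14 through 2029-09-15, 2029-09-25 through 2029-10-02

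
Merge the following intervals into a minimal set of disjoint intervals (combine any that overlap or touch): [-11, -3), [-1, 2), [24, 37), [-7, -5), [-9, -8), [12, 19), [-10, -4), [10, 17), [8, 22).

[-11, -3) ∪ [-1, 2) ∪ [8, 22) ∪ [24, 37)

Sort by start: [-11, -3), [-10, -4), [-9, -8), [-7, -5), [-1, 2), [8, 22), [10, 17), [12, 19), [24, 37).
[-10, -4) overlaps/touches [-11, -3) → extend to [-11, -3).
[-9, -8) overlaps/touches [-11, -3) → extend to [-11, -3).
[-7, -5) overlaps/touches [-11, -3) → extend to [-11, -3).
[-1, 2) is disjoint → start new block.
[8, 22) is disjoint → start new block.
[10, 17) overlaps/touches [8, 22) → extend to [8, 22).
[12, 19) overlaps/touches [8, 22) → extend to [8, 22).
[24, 37) is disjoint → start new block.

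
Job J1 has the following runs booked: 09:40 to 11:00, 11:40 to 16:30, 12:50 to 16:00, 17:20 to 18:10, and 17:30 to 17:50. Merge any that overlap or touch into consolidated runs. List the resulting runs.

11:40–16:30 is disjoint → start new block.
12:50–16:00 overlaps/touches 11:40–16:30 → extend to 11:40–16:30.
17:20–18:10 is disjoint → start new block.
17:30–17:50 overlaps/touches 17:20–18:10 → extend to 17:20–18:10.

09:40–11:00, 11:40–16:30, 17:20–18:10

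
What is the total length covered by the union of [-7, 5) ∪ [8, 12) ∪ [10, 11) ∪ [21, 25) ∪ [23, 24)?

Merged: [-7, 5), [8, 12), [21, 25).
Lengths: 12 + 4 + 4 = 20.

20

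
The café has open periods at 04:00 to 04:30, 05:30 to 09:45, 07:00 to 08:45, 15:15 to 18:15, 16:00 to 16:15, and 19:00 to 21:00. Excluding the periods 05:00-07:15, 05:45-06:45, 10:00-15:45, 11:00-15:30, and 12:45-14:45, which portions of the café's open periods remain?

04:00–04:30, 07:15–09:45, 15:45–18:15, 19:00–21:00

A, merged: 04:00–04:30, 05:30–09:45, 15:15–18:15, 19:00–21:00.
B, merged: 05:00–07:15, 10:00–15:45.
04:00–04:30: nothing removed.
05:30–09:45 \ B = 07:15–09:45.
15:15–18:15 \ B = 15:45–18:15.
19:00–21:00: nothing removed.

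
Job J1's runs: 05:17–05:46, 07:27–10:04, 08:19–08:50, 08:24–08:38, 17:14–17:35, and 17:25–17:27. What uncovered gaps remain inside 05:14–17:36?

05:14–05:17, 05:46–07:27, 10:04–17:14, 17:35–17:36

The merged coverage is 05:17–05:46, 07:27–10:04, 17:14–17:35.
Gaps within 05:14–17:36: 05:14–05:17, 05:46–07:27, 10:04–17:14, 17:35–17:36.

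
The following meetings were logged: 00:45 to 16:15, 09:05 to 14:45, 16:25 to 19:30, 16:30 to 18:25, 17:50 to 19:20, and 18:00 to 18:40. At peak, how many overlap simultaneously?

Walk the sorted start/end points keeping a running depth.
The depth first hits 4 at 18:00.

4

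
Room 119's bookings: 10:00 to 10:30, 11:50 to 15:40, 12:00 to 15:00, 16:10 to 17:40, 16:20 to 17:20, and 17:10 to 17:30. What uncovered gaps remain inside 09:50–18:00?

The merged coverage is 10:00–10:30, 11:50–15:40, 16:10–17:40.
Uncovered inside 09:50–18:00: 09:50–10:00, 10:30–11:50, 15:40–16:10, 17:40–18:00.

09:50–10:00, 10:30–11:50, 15:40–16:10, 17:40–18:00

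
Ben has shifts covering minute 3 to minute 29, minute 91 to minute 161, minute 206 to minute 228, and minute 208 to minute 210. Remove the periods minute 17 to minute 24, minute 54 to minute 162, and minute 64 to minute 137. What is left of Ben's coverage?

First set merges to minute 3 to minute 29, minute 91 to minute 161, minute 206 to minute 228.
Second set merges to minute 17 to minute 24, minute 54 to minute 162.
minute 3 to minute 29 with B removed leaves minute 3 to minute 17, minute 24 to minute 29.
minute 91 to minute 161 lies entirely inside B → drops out.
minute 206 to minute 228 is untouched.

minute 3 to minute 17, minute 24 to minute 29, minute 206 to minute 228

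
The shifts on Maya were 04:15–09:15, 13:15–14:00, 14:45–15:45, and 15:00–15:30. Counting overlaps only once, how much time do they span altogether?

Merged: 04:15–09:15, 13:15–14:00, 14:45–15:45.
Lengths: 5 h + 45 min + 1 h = 6 h 45 min.

6 h 45 min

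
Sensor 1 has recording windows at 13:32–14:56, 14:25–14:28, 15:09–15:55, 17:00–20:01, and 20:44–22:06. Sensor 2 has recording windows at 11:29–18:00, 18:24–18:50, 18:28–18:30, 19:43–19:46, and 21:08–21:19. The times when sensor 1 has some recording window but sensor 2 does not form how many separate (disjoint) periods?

First set merges to 13:32–14:56, 15:09–15:55, 17:00–20:01, 20:44–22:06.
Second set merges to 11:29–18:00, 18:24–18:50, 19:43–19:46, 21:08–21:19.
A \ B = 18:00–18:24, 18:50–19:43, 19:46–20:01, 20:44–21:08, 21:19–22:06.
That is 5 disjoint pieces.

5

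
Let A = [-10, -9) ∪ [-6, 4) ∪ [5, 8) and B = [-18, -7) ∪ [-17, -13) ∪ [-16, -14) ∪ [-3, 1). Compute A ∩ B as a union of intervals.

[-10, -9) ∪ [-3, 1)

Merge the second list: [-18, -7), [-3, 1).
[-10, -9) ∩ B → [-10, -9).
[-6, 4) ∩ B → [-3, 1).
[5, 8) meets no B interval.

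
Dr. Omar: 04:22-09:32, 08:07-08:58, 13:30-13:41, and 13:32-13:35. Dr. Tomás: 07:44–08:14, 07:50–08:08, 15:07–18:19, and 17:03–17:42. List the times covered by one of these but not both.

First set merges to 04:22-09:32, 13:30-13:41.
Second set merges to 07:44-08:14, 15:07-18:19.
A \ B = 04:22-07:44, 08:14-09:32, 13:30-13:41.
B \ A = 15:07-18:19.
Union of the two gives the symmetric difference.

04:22-07:44, 08:14-09:32, 13:30-13:41, 15:07-18:19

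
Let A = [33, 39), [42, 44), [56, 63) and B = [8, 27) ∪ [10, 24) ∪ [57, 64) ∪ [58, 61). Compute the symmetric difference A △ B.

Second set merges to [8, 27), [57, 64).
Only in the first: [33, 39), [42, 44), [56, 57).
Only in the second: [8, 27), [63, 64).
Together these are the periods covered by exactly one.

[8, 27) ∪ [33, 39) ∪ [42, 44) ∪ [56, 57) ∪ [63, 64)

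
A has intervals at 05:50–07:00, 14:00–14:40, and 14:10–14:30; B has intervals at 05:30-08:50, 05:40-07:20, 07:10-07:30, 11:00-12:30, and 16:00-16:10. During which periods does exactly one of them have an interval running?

05:30-05:50, 07:00-08:50, 11:00-12:30, 14:00-14:40, 16:00-16:10

A, merged: 05:50-07:00, 14:00-14:40.
B, merged: 05:30-08:50, 11:00-12:30, 16:00-16:10.
A \ B = 14:00-14:40.
B \ A = 05:30-05:50, 07:00-08:50, 11:00-12:30, 16:00-16:10.
Union of the two gives the symmetric difference.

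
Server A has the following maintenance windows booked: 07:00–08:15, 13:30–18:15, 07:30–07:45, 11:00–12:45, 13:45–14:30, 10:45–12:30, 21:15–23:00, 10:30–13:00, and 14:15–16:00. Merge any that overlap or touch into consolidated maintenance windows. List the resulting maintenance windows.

Sort by start: 07:00-08:15, 07:30-07:45, 10:30-13:00, 10:45-12:30, 11:00-12:45, 13:30-18:15, 13:45-14:30, 14:15-16:00, 21:15-23:00.
07:30-07:45 overlaps/touches 07:00-08:15 → extend to 07:00-08:15.
10:30-13:00 is disjoint → start new block.
10:45-12:30 overlaps/touches 10:30-13:00 → extend to 10:30-13:00.
11:00-12:45 overlaps/touches 10:30-13:00 → extend to 10:30-13:00.
13:30-18:15 is disjoint → start new block.
13:45-14:30 overlaps/touches 13:30-18:15 → extend to 13:30-18:15.
14:15-16:00 overlaps/touches 13:30-18:15 → extend to 13:30-18:15.
21:15-23:00 is disjoint → start new block.

07:00-08:15, 10:30-13:00, 13:30-18:15, 21:15-23:00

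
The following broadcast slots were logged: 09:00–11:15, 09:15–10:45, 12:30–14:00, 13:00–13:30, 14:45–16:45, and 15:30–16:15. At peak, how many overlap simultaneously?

At 09:15, 2 of the intervals are simultaneously active.
No point has more.

2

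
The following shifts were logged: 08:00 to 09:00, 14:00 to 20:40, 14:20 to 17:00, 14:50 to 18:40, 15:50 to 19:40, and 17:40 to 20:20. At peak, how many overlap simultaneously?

4

At 15:50, 4 of the intervals are simultaneously active.
No point has more.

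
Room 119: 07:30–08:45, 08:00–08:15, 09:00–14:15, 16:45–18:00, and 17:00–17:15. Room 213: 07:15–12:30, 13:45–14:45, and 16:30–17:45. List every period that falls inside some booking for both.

07:30–08:45, 09:00–12:30, 13:45–14:15, 16:45–17:45

Merge the first list: 07:30–08:45, 09:00–14:15, 16:45–18:00.
07:30–08:45 overlaps B on 07:30–08:45.
09:00–14:15 overlaps B on 09:00–12:30, 13:45–14:15.
16:45–18:00 overlaps B on 16:45–17:45.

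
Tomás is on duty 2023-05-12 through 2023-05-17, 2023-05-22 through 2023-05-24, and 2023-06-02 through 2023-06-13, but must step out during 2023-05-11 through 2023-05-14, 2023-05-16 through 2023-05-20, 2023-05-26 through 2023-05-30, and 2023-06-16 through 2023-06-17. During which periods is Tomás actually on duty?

2023-05-15 through 2023-05-15, 2023-05-22 through 2023-05-24, 2023-06-02 through 2023-06-13

2023-05-12 through 2023-05-17 \ B = 2023-05-15 through 2023-05-15.
2023-05-22 through 2023-05-24: nothing removed.
2023-06-02 through 2023-06-13: nothing removed.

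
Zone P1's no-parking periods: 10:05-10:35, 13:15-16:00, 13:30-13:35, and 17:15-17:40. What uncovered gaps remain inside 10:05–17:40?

Covered (merged): 10:05-10:35, 13:15-16:00, 17:15-17:40.
Uncovered inside 10:05-17:40: 10:35-13:15, 16:00-17:15.

10:35-13:15, 16:00-17:15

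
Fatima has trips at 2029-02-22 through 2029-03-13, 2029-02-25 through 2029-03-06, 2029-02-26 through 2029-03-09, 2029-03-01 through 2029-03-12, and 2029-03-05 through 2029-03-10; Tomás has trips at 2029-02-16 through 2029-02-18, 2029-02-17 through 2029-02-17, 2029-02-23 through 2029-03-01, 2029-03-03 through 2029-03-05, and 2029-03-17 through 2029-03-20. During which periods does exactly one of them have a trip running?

First set merges to 2029-02-22 through 2029-03-13.
Second set merges to 2029-02-16 through 2029-02-18, 2029-02-23 through 2029-03-01, 2029-03-03 through 2029-03-05, 2029-03-17 through 2029-03-20.
Only in the first: 2029-02-22 through 2029-02-22, 2029-03-02 through 2029-03-02, 2029-03-06 through 2029-03-13.
Only in the second: 2029-02-16 through 2029-02-18, 2029-03-17 through 2029-03-20.
Together these are the periods covered by exactly one.

2029-02-16 through 2029-02-18, 2029-02-22 through 2029-02-22, 2029-03-02 through 2029-03-02, 2029-03-06 through 2029-03-13, 2029-03-17 through 2029-03-20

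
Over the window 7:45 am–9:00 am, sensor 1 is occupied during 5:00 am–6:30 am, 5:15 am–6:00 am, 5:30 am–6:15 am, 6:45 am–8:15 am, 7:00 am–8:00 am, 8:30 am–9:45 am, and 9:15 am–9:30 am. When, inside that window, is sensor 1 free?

8:15 am-8:30 am

After merging, the occupied span is 5:00 am-6:30 am, 6:45 am-8:15 am, 8:30 am-9:45 am.
Uncovered inside 7:45 am-9:00 am: 8:15 am-8:30 am.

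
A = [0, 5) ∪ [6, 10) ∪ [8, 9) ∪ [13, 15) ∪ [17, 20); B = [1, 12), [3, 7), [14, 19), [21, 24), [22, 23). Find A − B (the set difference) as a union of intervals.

[0, 1) ∪ [13, 14) ∪ [19, 20)

First set merges to [0, 5), [6, 10), [13, 15), [17, 20).
Second set merges to [1, 12), [14, 19), [21, 24).
[0, 5) minus B → [0, 1).
[6, 10): fully covered by B → removed.
[13, 15) minus B → [13, 14).
[17, 20) minus B → [19, 20).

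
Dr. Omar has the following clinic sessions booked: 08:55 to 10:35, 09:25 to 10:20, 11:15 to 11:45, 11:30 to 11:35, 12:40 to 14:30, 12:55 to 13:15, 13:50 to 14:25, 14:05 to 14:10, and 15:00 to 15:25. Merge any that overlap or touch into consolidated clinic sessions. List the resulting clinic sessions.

09:25-10:20 overlaps/touches 08:55-10:35 → extend to 08:55-10:35.
11:15-11:45 is disjoint → start new block.
11:30-11:35 overlaps/touches 11:15-11:45 → extend to 11:15-11:45.
12:40-14:30 is disjoint → start new block.
12:55-13:15 overlaps/touches 12:40-14:30 → extend to 12:40-14:30.
13:50-14:25 overlaps/touches 12:40-14:30 → extend to 12:40-14:30.
14:05-14:10 overlaps/touches 12:40-14:30 → extend to 12:40-14:30.
15:00-15:25 is disjoint → start new block.

08:55-10:35, 11:15-11:45, 12:40-14:30, 15:00-15:25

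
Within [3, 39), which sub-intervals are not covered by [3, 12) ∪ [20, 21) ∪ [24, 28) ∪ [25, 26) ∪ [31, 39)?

[12, 20) ∪ [21, 24) ∪ [28, 31)

The merged coverage is [3, 12), [20, 21), [24, 28), [31, 39).
Gaps within [3, 39): [12, 20), [21, 24), [28, 31).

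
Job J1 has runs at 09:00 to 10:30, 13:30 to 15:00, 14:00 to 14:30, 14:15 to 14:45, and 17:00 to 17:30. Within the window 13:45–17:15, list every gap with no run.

15:00-17:00

Covered (merged): 09:00-10:30, 13:30-15:00, 17:00-17:30.
Uncovered inside 13:45-17:15: 15:00-17:00.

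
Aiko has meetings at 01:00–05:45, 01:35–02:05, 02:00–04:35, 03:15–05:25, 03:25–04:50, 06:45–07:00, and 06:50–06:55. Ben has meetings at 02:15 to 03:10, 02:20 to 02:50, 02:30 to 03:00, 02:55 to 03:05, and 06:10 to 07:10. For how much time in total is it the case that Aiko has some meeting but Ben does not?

A, merged: 01:00–05:45, 06:45–07:00.
B, merged: 02:15–03:10, 06:10–07:10.
A \ B = 01:00–02:15, 03:10–05:45.
Total: 1 h 15 min + 2 h 35 min = 3 h 50 min.

3 h 50 min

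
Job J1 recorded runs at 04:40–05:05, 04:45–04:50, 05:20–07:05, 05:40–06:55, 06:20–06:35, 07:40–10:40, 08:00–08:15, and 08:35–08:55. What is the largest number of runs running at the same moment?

3

Sweep endpoints in order; track running count of active intervals.
Peak of 3 reached at 06:20.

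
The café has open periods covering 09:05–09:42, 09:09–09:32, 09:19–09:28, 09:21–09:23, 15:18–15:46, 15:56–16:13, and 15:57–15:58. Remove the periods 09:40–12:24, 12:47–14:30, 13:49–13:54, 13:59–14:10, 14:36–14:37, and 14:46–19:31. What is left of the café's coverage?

09:05–09:40

First set merges to 09:05–09:42, 15:18–15:46, 15:56–16:13.
Second set merges to 09:40–12:24, 12:47–14:30, 14:36–14:37, 14:46–19:31.
09:05–09:42 with B removed leaves 09:05–09:40.
15:18–15:46 lies entirely inside B → drops out.
15:56–16:13 lies entirely inside B → drops out.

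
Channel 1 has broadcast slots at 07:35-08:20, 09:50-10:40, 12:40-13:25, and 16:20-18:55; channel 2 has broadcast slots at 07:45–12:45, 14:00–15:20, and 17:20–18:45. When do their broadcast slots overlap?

07:45–08:20, 09:50–10:40, 12:40–12:45, 17:20–18:45

07:35–08:20 overlaps B on 07:45–08:20.
09:50–10:40 overlaps B on 09:50–10:40.
12:40–13:25 overlaps B on 12:40–12:45.
16:20–18:55 overlaps B on 17:20–18:45.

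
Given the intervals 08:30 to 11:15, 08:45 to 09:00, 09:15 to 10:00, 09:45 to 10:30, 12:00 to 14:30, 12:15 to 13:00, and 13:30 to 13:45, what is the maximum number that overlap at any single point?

At 09:45, 3 of the intervals are simultaneously active.
No point has more.

3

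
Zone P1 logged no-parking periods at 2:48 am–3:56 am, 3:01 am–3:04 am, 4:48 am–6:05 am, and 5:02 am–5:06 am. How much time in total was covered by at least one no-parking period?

2 h 25 min

Merged: 2:48 am-3:56 am, 4:48 am-6:05 am.
Lengths: 1 h 8 min + 1 h 17 min = 2 h 25 min.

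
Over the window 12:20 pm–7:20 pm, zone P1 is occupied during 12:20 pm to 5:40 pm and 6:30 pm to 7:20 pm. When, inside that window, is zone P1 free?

The merged coverage is 12:20 pm-5:40 pm, 6:30 pm-7:20 pm.
Gaps within 12:20 pm-7:20 pm: 5:40 pm-6:30 pm.

5:40 pm-6:30 pm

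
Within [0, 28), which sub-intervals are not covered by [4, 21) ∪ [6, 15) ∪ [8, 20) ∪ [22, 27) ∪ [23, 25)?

Covered (merged): [4, 21), [22, 27).
Complement within [0, 28): [0, 4), [21, 22), [27, 28).

[0, 4) ∪ [21, 22) ∪ [27, 28)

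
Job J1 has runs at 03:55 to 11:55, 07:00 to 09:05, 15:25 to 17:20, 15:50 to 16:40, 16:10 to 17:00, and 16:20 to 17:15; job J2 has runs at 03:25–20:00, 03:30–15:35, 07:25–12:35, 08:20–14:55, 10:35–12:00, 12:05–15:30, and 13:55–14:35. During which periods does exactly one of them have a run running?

03:25–03:55, 11:55–15:25, 17:20–20:00

A, merged: 03:55–11:55, 15:25–17:20.
B, merged: 03:25–20:00.
A but not B: none.
B but not A: 03:25–03:55, 11:55–15:25, 17:20–20:00.
Combining gives A △ B.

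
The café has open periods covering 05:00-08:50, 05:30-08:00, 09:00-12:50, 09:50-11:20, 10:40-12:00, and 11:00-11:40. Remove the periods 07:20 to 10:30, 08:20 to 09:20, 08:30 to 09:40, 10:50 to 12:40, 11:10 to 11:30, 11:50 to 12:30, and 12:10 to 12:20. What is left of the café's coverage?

05:00-07:20, 10:30-10:50, 12:40-12:50

First set merges to 05:00-08:50, 09:00-12:50.
Second set merges to 07:20-10:30, 10:50-12:40.
05:00-08:50 \ B = 05:00-07:20.
09:00-12:50 \ B = 10:30-10:50, 12:40-12:50.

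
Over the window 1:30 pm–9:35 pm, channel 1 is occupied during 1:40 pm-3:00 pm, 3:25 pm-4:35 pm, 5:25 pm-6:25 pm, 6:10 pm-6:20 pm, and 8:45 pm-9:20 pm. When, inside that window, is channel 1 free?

After merging, the occupied span is 1:40 pm–3:00 pm, 3:25 pm–4:35 pm, 5:25 pm–6:25 pm, 8:45 pm–9:20 pm.
Uncovered inside 1:30 pm–9:35 pm: 1:30 pm–1:40 pm, 3:00 pm–3:25 pm, 4:35 pm–5:25 pm, 6:25 pm–8:45 pm, 9:20 pm–9:35 pm.

1:30 pm–1:40 pm, 3:00 pm–3:25 pm, 4:35 pm–5:25 pm, 6:25 pm–8:45 pm, 9:20 pm–9:35 pm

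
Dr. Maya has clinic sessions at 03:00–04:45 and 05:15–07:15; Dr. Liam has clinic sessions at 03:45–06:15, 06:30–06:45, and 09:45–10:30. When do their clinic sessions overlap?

03:45-04:45, 05:15-06:15, 06:30-06:45

03:00-04:45 ∩ B → 03:45-04:45.
05:15-07:15 ∩ B → 05:15-06:15, 06:30-06:45.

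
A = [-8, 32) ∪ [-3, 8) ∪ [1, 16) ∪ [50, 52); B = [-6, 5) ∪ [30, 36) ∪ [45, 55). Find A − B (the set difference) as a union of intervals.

First set merges to [-8, 32), [50, 52).
[-8, 32) with B removed leaves [-8, -6), [5, 30).
[50, 52) lies entirely inside B → drops out.

[-8, -6) ∪ [5, 30)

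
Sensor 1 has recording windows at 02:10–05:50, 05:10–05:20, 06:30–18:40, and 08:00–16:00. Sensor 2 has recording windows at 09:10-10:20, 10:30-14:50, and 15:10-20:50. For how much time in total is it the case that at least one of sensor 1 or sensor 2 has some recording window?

Merge the first list: 02:10–05:50, 06:30–18:40.
A ∪ B = 02:10–05:50, 06:30–20:50.
Total: 3 h 40 min + 14 h 20 min = 18 h.

18 h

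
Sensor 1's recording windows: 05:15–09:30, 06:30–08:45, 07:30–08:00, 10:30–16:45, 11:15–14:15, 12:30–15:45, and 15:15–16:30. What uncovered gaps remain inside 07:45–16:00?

09:30-10:30

After merging, the occupied span is 05:15-09:30, 10:30-16:45.
Uncovered inside 07:45-16:00: 09:30-10:30.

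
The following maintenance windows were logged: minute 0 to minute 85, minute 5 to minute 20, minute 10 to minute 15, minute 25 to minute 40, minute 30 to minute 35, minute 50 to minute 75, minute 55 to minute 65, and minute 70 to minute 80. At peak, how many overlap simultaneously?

3

Walk the sorted start/end points keeping a running depth.
The depth first hits 3 at minute 10.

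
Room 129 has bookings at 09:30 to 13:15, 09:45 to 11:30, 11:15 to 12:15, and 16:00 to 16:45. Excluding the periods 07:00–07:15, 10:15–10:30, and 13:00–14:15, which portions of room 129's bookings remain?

09:30-10:15, 10:30-13:00, 16:00-16:45

First set merges to 09:30-13:15, 16:00-16:45.
09:30-13:15 \ B = 09:30-10:15, 10:30-13:00.
16:00-16:45: nothing removed.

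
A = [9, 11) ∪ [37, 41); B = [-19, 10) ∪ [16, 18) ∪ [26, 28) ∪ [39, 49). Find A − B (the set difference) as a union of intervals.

[9, 11) minus B → [10, 11).
[37, 41) minus B → [37, 39).

[10, 11) ∪ [37, 39)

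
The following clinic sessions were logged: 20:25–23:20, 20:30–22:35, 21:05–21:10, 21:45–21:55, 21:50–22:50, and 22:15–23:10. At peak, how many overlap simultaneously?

4

At 21:50, 4 of the intervals are simultaneously active.
No point has more.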